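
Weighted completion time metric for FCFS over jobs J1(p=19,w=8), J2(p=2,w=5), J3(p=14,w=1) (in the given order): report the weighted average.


Completion times:
  J1: C=19, w×C=8×19=152
  J2: C=21, w×C=5×21=105
  J3: C=35, w×C=1×35=35
Sum w×C = 292
Sum w = 14
Weighted avg = 292/14
= 20.86


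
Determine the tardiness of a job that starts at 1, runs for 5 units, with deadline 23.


Completion = start + processing = 1 + 5 = 6
Tardiness = max(0, C - d) = max(0, 6 - 23)
= max(0, -17)
= 0


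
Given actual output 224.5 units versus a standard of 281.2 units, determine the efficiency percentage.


Efficiency = (actual / standard) × 100
= (224.5 / 281.2) × 100
= 79.8%


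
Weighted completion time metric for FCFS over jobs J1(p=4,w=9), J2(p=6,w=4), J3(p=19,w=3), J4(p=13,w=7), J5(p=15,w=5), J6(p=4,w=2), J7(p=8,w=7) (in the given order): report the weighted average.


Completion times:
  J1: C=4, w×C=9×4=36
  J2: C=10, w×C=4×10=40
  J3: C=29, w×C=3×29=87
  J4: C=42, w×C=7×42=294
  J5: C=57, w×C=5×57=285
  J6: C=61, w×C=2×61=122
  J7: C=69, w×C=7×69=483
Sum w×C = 1347
Sum w = 37
Weighted avg = 1347/37
= 36.41


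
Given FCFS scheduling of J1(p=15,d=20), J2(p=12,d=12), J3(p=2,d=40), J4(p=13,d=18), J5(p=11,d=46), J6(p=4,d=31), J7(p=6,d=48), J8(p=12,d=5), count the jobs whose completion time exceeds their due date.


Completion vs due date:
  J1: C=15, d=20 → on time
  J2: C=27, d=12 → TARDY
  J3: C=29, d=40 → on time
  J4: C=42, d=18 → TARDY
  J5: C=53, d=46 → TARDY
  J6: C=57, d=31 → TARDY
  J7: C=63, d=48 → TARDY
  J8: C=75, d=5 → TARDY
Tardy jobs: J2, J4, J5, J6, J7, J8
Count = 6


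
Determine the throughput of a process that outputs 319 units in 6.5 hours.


Throughput = units / time
= 319 / 6.5
= 49.1 units/hour


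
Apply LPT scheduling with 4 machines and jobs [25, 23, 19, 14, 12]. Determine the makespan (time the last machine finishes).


Jobs (LPT sorted): [25, 23, 19, 14, 12]
Machines: 4
  J=25 → Machine 1 (load: 0+25=25)
  J=23 → Machine 2 (load: 0+23=23)
  J=19 → Machine 3 (load: 0+19=19)
  J=14 → Machine 4 (load: 0+14=14)
  J=12 → Machine 4 (load: 14+12=26)
Machine loads: [25, 23, 19, 26]
Makespan = max = 26 time units


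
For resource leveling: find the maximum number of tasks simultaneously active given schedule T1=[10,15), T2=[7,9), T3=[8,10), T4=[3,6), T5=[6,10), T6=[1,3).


Check each time point for overlaps:
  t=8: 3 tasks active (T2, T3, T5)
Max concurrent = 3


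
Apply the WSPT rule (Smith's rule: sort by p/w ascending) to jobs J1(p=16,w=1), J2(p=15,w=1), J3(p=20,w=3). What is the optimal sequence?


WSPT (Smith's rule): sort by p/w ascending
  J3: p/w = 20/3 = 6.667
  J2: p/w = 15/1 = 15.000
  J1: p/w = 16/1 = 16.000
Order: J3 → J2 → J1


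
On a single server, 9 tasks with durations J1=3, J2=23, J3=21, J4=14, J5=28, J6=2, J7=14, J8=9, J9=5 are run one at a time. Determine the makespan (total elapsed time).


Sequential makespan: sum all processing times
= 3 + 23 + 21 + 14 + 28 + 2 + 14 + 9 + 5
= 119 time units


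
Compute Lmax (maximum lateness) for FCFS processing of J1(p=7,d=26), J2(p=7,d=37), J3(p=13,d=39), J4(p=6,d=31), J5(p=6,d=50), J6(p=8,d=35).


Lateness per job (L = C - d):
  J1: C=7, d=26, L=-19
  J2: C=14, d=37, L=-23
  J3: C=27, d=39, L=-12
  J4: C=33, d=31, L=2
  J5: C=39, d=50, L=-11
  J6: C=47, d=35, L=12
Lmax = max(-19, -23, -12, 2, -11, 12)
= 12


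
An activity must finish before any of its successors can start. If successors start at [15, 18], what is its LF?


LF = min of all successor start times
Successors start at: [15, 18]
LF = min(15, 18)
= 15


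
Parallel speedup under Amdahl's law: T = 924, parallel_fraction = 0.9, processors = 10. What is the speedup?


Amdahl's law: T_p = T × ((1-p) + p/N)
= 924 × ((1-0.9) + 0.9/10)
= 924 × (0.10 + 0.0900)
= 924 × 0.1900
= 175.56
Speedup = 924/175.56
= 5.26×


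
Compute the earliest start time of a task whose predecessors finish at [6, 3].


ES = max of all predecessor completion times
Predecessors: [6, 3]
ES = max(6, 3)
= 6


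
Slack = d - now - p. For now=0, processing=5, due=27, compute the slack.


Slack = due - current_time - processing
= 27 - 0 - 5
= 22


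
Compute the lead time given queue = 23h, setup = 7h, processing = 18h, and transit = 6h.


Lead time = queue + setup + processing + transit
= 23 + 7 + 18 + 6
= 54 hours


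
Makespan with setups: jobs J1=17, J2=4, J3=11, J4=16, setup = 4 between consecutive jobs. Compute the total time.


Makespan = Σ processing + (n-1) × setup
= (17 + 4 + 11 + 16) + (4-1)×4
= 48 + 12
= 60 time units


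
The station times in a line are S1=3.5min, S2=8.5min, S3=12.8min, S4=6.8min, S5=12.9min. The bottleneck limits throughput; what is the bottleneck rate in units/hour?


Bottleneck = longest station time
Station times: [3.5, 8.5, 12.8, 6.8, 12.9]
Max = 12.9 min
Rate = 60 / 12.9
= 4.65 units/hour (bottleneck: 12.9min)


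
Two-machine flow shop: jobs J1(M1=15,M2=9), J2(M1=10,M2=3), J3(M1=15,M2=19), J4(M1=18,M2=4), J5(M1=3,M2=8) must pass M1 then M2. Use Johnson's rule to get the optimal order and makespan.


Johnson's rule:
Group 1 (M1≤M2, sort by M1): ['J5', 'J3']
Group 2 (M1>M2, sort desc M2): ['J1', 'J4', 'J2']
Sequence: J5 → J3 → J1 → J4 → J2
Makespan calculation:
  J5: M1 done=3, M2 done=11
  J3: M1 done=18, M2 done=37
  J1: M1 done=33, M2 done=46
  J4: M1 done=51, M2 done=55
  J2: M1 done=61, M2 done=64
= Sequence: J5 → J3 → J1 → J4 → J2, Makespan: 64


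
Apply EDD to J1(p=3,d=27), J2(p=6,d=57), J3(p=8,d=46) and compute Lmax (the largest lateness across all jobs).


EDD order: J1 → J3 → J2
Completion and lateness:
  J1: C=3, d=27, L=3-27=-24
  J3: C=11, d=46, L=11-46=-35
  J2: C=17, d=57, L=17-57=-40
Lmax = max(-24, -35, -40)
= -24


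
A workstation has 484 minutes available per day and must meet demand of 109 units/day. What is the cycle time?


Cycle time = available time / demand
= 484 / 109
= 4.44 min/unit


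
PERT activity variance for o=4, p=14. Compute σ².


σ² = ((p - o) / 6)² = (p - o)² / 36
= (14 - 4)² / 36
= 10² / 36
= 100 / 36
= 2.7778


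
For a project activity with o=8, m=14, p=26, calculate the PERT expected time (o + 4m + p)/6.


te = (o + 4m + p) / 6
= (8 + 4×14 + 26) / 6
= (8 + 56 + 26) / 6
= 90 / 6
= 15.00


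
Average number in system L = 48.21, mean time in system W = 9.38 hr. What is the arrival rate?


Little's law: L = λW → λ = L / W
= 48.21 / 9.38
= 5.14 per hour


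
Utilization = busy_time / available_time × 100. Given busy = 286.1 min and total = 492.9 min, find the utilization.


Utilization = busy / total × 100
= 286.1 / 492.9 × 100
= 58.0%


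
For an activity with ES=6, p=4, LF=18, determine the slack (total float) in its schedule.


EF = ES + duration = 6 + 4 = 10
LS = LF - duration = 18 - 4 = 14
Total Float = LF - EF = 18 - 10
(or LS - ES = 14 - 6)
= 8


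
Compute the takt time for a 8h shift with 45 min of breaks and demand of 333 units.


Available = 8×60 - 45 = 435 min
Takt time = 435 / 333
= 1.31 min/unit


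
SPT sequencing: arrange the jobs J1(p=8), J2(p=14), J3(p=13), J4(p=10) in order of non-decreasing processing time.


SPT: sort by shortest processing time
  J1: p=8
  J4: p=10
  J3: p=13
  J2: p=14
Order: J1 → J4 → J3 → J2


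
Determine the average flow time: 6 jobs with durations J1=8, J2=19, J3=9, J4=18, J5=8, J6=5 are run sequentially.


Completion times:
  J1: completes at 8
  J2: completes at 27
  J3: completes at 36
  J4: completes at 54
  J5: completes at 62
  J6: completes at 67
Sum = 254
Average = 254/6
= 42.33


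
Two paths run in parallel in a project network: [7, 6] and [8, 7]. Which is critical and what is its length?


Path A: 7 + 6 = 13
Path B: 8 + 7 = 15
Critical path = longest = max(13, 15)
= 15 (Path B)


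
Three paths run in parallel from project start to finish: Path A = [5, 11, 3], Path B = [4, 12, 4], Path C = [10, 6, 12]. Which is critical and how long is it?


Path A: 5 + 11 + 3 = 19
Path B: 4 + 12 + 4 = 20
Path C: 10 + 6 + 12 = 28
Critical path = longest = max(19, 20, 28)
= 28 (Path C)


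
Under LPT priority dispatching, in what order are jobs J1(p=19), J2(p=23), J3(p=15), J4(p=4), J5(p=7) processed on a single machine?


LPT: sort by longest processing time first
  J2: p=23
  J1: p=19
  J3: p=15
  J5: p=7
  J4: p=4
Order: J2 → J1 → J3 → J5 → J4


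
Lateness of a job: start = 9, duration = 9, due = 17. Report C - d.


Completion = 9 + 9 = 18
Lateness = C - d = 18 - 17
= 1


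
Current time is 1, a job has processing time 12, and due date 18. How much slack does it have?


Slack = due - current_time - processing
= 18 - 1 - 12
= 5


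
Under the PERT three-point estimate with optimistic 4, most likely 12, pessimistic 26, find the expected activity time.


te = (o + 4m + p) / 6
= (4 + 4×12 + 26) / 6
= (4 + 48 + 26) / 6
= 78 / 6
= 13.00


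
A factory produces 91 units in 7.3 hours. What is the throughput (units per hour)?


Throughput = units / time
= 91 / 7.3
= 12.5 units/hour


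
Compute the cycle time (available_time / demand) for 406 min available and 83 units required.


Cycle time = available time / demand
= 406 / 83
= 4.89 min/unit


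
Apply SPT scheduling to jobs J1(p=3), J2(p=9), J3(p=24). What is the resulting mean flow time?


SPT order: J1 → J2 → J3
Completion times:
  J1: C=3
  J2: C=12
  J3: C=36
Sum = 51, n = 3
Mean flow = 51/3
= 17.00


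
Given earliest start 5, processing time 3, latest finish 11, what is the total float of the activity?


EF = ES + duration = 5 + 3 = 8
LS = LF - duration = 11 - 3 = 8
Total Float = LF - EF = 11 - 8
(or LS - ES = 8 - 5)
= 3


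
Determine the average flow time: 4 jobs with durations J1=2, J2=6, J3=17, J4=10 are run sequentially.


Completion times:
  J1: completes at 2
  J2: completes at 8
  J3: completes at 25
  J4: completes at 35
Sum = 70
Average = 70/4
= 17.50


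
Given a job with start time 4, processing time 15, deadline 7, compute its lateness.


Completion = 4 + 15 = 19
Lateness = C - d = 19 - 7
= 12


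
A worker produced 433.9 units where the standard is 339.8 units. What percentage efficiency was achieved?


Efficiency = (actual / standard) × 100
= (433.9 / 339.8) × 100
= 127.7%


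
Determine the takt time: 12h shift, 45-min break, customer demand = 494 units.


Available = 12×60 - 45 = 675 min
Takt time = 675 / 494
= 1.37 min/unit


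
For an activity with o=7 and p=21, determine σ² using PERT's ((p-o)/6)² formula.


σ² = ((p - o) / 6)² = (p - o)² / 36
= (21 - 7)² / 36
= 14² / 36
= 196 / 36
= 5.4444


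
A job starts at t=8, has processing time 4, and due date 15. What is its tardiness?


Completion = start + processing = 8 + 4 = 12
Tardiness = max(0, C - d) = max(0, 12 - 15)
= max(0, -3)
= 0


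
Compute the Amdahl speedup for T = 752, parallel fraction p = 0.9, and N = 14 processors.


Amdahl's law: T_p = T × ((1-p) + p/N)
= 752 × ((1-0.9) + 0.9/14)
= 752 × (0.10 + 0.0643)
= 752 × 0.1643
= 123.54
Speedup = 752/123.54
= 6.09×


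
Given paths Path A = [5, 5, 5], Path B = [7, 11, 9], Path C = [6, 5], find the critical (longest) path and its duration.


Path A: 5 + 5 + 5 = 15
Path B: 7 + 11 + 9 = 27
Path C: 6 + 5 = 11
Critical path = longest = max(15, 27, 11)
= 27 (Path B)


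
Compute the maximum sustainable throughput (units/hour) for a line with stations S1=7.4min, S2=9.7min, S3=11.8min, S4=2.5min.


Bottleneck = longest station time
Station times: [7.4, 9.7, 11.8, 2.5]
Max = 11.8 min
Rate = 60 / 11.8
= 5.08 units/hour (bottleneck: 11.8min)


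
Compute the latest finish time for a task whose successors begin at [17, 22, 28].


LF = min of all successor start times
Successors start at: [17, 22, 28]
LF = min(17, 22, 28)
= 17


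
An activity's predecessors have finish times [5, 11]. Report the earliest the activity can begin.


ES = max of all predecessor completion times
Predecessors: [5, 11]
ES = max(5, 11)
= 11


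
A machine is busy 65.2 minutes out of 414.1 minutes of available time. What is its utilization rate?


Utilization = busy / total × 100
= 65.2 / 414.1 × 100
= 15.7%


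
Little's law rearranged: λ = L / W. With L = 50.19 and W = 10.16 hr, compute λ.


Little's law: L = λW → λ = L / W
= 50.19 / 10.16
= 4.94 per hour


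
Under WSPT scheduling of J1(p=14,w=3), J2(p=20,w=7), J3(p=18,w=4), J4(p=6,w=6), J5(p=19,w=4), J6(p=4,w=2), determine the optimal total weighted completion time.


WSPT order (by p/w): J4 → J6 → J2 → J3 → J1 → J5
  J4: C=6, w·C=6×6=36
  J6: C=10, w·C=2×10=20
  J2: C=30, w·C=7×30=210
  J3: C=48, w·C=4×48=192
  J1: C=62, w·C=3×62=186
  J5: C=81, w·C=4×81=324
Σ w·C = 968
= 968


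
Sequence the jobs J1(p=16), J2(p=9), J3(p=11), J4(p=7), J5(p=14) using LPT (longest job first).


LPT: sort by longest processing time first
  J1: p=16
  J5: p=14
  J3: p=11
  J2: p=9
  J4: p=7
Order: J1 → J5 → J3 → J2 → J4


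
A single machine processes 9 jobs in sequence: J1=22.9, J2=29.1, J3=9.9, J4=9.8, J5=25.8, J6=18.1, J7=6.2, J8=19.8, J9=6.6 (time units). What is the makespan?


Sequential makespan: sum all processing times
= 22.9 + 29.1 + 9.9 + 9.8 + 25.8 + 18.1 + 6.2 + 19.8 + 6.6
= 148.2 time units


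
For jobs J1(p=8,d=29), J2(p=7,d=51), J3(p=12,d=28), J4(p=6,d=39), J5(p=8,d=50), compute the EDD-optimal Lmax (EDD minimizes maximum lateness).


EDD order: J3 → J1 → J4 → J5 → J2
Completion and lateness:
  J3: C=12, d=28, L=12-28=-16
  J1: C=20, d=29, L=20-29=-9
  J4: C=26, d=39, L=26-39=-13
  J5: C=34, d=50, L=34-50=-16
  J2: C=41, d=51, L=41-51=-10
Lmax = max(-16, -9, -13, -16, -10)
= -9


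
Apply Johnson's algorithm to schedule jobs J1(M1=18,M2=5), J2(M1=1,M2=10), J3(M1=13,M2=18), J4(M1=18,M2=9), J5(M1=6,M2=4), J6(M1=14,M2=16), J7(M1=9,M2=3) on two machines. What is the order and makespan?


Johnson's rule:
Group 1 (M1≤M2, sort by M1): ['J2', 'J3', 'J6']
Group 2 (M1>M2, sort desc M2): ['J4', 'J1', 'J5', 'J7']
Sequence: J2 → J3 → J6 → J4 → J1 → J5 → J7
Makespan calculation:
  J2: M1 done=1, M2 done=11
  J3: M1 done=14, M2 done=32
  J6: M1 done=28, M2 done=48
  J4: M1 done=46, M2 done=57
  J1: M1 done=64, M2 done=69
  J5: M1 done=70, M2 done=74
  J7: M1 done=79, M2 done=82
= Sequence: J2 → J3 → J6 → J4 → J1 → J5 → J7, Makespan: 82


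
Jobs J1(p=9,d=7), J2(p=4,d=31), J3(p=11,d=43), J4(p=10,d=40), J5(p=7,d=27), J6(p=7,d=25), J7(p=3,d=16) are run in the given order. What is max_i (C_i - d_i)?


Lateness per job (L = C - d):
  J1: C=9, d=7, L=2
  J2: C=13, d=31, L=-18
  J3: C=24, d=43, L=-19
  J4: C=34, d=40, L=-6
  J5: C=41, d=27, L=14
  J6: C=48, d=25, L=23
  J7: C=51, d=16, L=35
Lmax = max(2, -18, -19, -6, 14, 23, 35)
= 35


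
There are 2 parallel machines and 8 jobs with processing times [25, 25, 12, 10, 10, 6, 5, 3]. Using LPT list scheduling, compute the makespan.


Jobs (LPT sorted): [25, 25, 12, 10, 10, 6, 5, 3]
Machines: 2
  J=25 → Machine 1 (load: 0+25=25)
  J=25 → Machine 2 (load: 0+25=25)
  J=12 → Machine 1 (load: 25+12=37)
  J=10 → Machine 2 (load: 25+10=35)
  J=10 → Machine 2 (load: 35+10=45)
  J=6 → Machine 1 (load: 37+6=43)
  J=5 → Machine 1 (load: 43+5=48)
  J=3 → Machine 2 (load: 45+3=48)
Machine loads: [48, 48]
Makespan = max = 48 time units


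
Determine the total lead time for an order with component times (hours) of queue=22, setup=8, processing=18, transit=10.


Lead time = queue + setup + processing + transit
= 22 + 8 + 18 + 10
= 58 hours


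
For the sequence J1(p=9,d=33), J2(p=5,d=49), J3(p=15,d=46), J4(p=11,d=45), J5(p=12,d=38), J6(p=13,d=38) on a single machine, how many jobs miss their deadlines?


Completion vs due date:
  J1: C=9, d=33 → on time
  J2: C=14, d=49 → on time
  J3: C=29, d=46 → on time
  J4: C=40, d=45 → on time
  J5: C=52, d=38 → TARDY
  J6: C=65, d=38 → TARDY
Tardy jobs: J5, J6
Count = 2


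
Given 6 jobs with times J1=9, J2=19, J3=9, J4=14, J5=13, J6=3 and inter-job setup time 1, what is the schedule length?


Makespan = Σ processing + (n-1) × setup
= (9 + 19 + 9 + 14 + 13 + 3) + (6-1)×1
= 67 + 5
= 72 time units


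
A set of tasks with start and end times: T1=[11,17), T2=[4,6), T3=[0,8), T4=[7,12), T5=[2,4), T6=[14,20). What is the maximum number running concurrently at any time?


Check each time point for overlaps:
  t=2: 2 tasks active (T3, T5)
Max concurrent = 2


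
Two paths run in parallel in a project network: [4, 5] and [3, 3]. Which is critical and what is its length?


Path A: 4 + 5 = 9
Path B: 3 + 3 = 6
Critical path = longest = max(9, 6)
= 9 (Path A)


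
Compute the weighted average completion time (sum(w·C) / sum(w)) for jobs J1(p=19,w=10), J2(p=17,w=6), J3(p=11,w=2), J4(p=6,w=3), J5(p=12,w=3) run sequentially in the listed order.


Completion times:
  J1: C=19, w×C=10×19=190
  J2: C=36, w×C=6×36=216
  J3: C=47, w×C=2×47=94
  J4: C=53, w×C=3×53=159
  J5: C=65, w×C=3×65=195
Sum w×C = 854
Sum w = 24
Weighted avg = 854/24
= 35.58


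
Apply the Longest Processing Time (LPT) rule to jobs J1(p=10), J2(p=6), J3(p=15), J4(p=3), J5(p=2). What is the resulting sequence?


LPT: sort by longest processing time first
  J3: p=15
  J1: p=10
  J2: p=6
  J4: p=3
  J5: p=2
Order: J3 → J1 → J2 → J4 → J5


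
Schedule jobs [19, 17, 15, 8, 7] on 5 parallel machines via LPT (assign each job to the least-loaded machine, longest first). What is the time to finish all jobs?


Jobs (LPT sorted): [19, 17, 15, 8, 7]
Machines: 5
  J=19 → Machine 1 (load: 0+19=19)
  J=17 → Machine 2 (load: 0+17=17)
  J=15 → Machine 3 (load: 0+15=15)
  J=8 → Machine 4 (load: 0+8=8)
  J=7 → Machine 5 (load: 0+7=7)
Machine loads: [19, 17, 15, 8, 7]
Makespan = max = 19 time units


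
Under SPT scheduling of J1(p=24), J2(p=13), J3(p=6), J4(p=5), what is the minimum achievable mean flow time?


SPT order: J4 → J3 → J2 → J1
Completion times:
  J4: C=5
  J3: C=11
  J2: C=24
  J1: C=48
Sum = 88, n = 4
Mean flow = 88/4
= 22.00


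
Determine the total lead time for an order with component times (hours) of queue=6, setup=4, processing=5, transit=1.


Lead time = queue + setup + processing + transit
= 6 + 4 + 5 + 1
= 16 hours


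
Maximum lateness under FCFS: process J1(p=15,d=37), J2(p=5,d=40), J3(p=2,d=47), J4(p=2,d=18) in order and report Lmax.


Lateness per job (L = C - d):
  J1: C=15, d=37, L=-22
  J2: C=20, d=40, L=-20
  J3: C=22, d=47, L=-25
  J4: C=24, d=18, L=6
Lmax = max(-22, -20, -25, 6)
= 6


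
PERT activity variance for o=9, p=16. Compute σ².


σ² = ((p - o) / 6)² = (p - o)² / 36
= (16 - 9)² / 36
= 7² / 36
= 49 / 36
= 1.3611


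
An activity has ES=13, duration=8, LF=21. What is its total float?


EF = ES + duration = 13 + 8 = 21
LS = LF - duration = 21 - 8 = 13
Total Float = LF - EF = 21 - 21
(or LS - ES = 13 - 13)
= 0


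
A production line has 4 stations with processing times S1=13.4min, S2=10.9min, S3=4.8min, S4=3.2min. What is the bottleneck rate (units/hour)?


Bottleneck = longest station time
Station times: [13.4, 10.9, 4.8, 3.2]
Max = 13.4 min
Rate = 60 / 13.4
= 4.48 units/hour (bottleneck: 13.4min)


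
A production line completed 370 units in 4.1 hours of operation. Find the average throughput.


Throughput = units / time
= 370 / 4.1
= 90.2 units/hour


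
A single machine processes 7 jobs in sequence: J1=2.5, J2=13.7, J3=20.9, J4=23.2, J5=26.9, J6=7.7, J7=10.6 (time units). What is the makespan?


Sequential makespan: sum all processing times
= 2.5 + 13.7 + 20.9 + 23.2 + 26.9 + 7.7 + 10.6
= 105.5 time units


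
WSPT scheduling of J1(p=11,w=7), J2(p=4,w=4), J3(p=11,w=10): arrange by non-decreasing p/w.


WSPT (Smith's rule): sort by p/w ascending
  J2: p/w = 4/4 = 1.000
  J3: p/w = 11/10 = 1.100
  J1: p/w = 11/7 = 1.571
Order: J2 → J3 → J1


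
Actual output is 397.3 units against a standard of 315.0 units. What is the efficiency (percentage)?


Efficiency = (actual / standard) × 100
= (397.3 / 315.0) × 100
= 126.1%


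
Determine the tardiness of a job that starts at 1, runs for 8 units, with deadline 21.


Completion = start + processing = 1 + 8 = 9
Tardiness = max(0, C - d) = max(0, 9 - 21)
= max(0, -12)
= 0


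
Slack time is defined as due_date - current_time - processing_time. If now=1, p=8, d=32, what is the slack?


Slack = due - current_time - processing
= 32 - 1 - 8
= 23


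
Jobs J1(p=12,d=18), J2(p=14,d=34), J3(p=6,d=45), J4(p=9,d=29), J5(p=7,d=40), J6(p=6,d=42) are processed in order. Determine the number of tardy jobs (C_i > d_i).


Completion vs due date:
  J1: C=12, d=18 → on time
  J2: C=26, d=34 → on time
  J3: C=32, d=45 → on time
  J4: C=41, d=29 → TARDY
  J5: C=48, d=40 → TARDY
  J6: C=54, d=42 → TARDY
Tardy jobs: J4, J5, J6
Count = 3


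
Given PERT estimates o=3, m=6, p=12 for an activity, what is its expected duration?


te = (o + 4m + p) / 6
= (3 + 4×6 + 12) / 6
= (3 + 24 + 12) / 6
= 39 / 6
= 6.50


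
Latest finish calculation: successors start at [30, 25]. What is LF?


LF = min of all successor start times
Successors start at: [30, 25]
LF = min(30, 25)
= 25


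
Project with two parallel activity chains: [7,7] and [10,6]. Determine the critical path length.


Path A: 7 + 7 = 14
Path B: 10 + 6 = 16
Critical path = longest = max(14, 16)
= 16 (Path B)


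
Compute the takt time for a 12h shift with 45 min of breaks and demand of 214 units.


Available = 12×60 - 45 = 675 min
Takt time = 675 / 214
= 3.15 min/unit


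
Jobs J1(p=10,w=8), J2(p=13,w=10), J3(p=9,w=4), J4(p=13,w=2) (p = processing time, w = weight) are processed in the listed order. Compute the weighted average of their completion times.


Completion times:
  J1: C=10, w×C=8×10=80
  J2: C=23, w×C=10×23=230
  J3: C=32, w×C=4×32=128
  J4: C=45, w×C=2×45=90
Sum w×C = 528
Sum w = 24
Weighted avg = 528/24
= 22.00


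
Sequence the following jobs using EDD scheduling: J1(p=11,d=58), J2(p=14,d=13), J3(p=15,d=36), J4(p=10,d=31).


EDD: sort by earliest due date
  J2: d=13, p=14
  J4: d=31, p=10
  J3: d=36, p=15
  J1: d=58, p=11
Order: J2 → J4 → J3 → J1


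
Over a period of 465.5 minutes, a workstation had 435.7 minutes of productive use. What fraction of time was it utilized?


Utilization = busy / total × 100
= 435.7 / 465.5 × 100
= 93.6%


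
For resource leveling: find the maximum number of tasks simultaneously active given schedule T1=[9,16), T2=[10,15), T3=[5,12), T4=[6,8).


Check each time point for overlaps:
  t=10: 3 tasks active (T1, T2, T3)
Max concurrent = 3


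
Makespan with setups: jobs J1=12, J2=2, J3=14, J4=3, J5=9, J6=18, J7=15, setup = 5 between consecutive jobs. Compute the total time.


Makespan = Σ processing + (n-1) × setup
= (12 + 2 + 14 + 3 + 9 + 18 + 15) + (7-1)×5
= 73 + 30
= 103 time units


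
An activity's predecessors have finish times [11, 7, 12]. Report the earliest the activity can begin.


ES = max of all predecessor completion times
Predecessors: [11, 7, 12]
ES = max(11, 7, 12)
= 12


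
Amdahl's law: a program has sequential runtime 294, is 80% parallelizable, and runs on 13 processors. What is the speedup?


Amdahl's law: T_p = T × ((1-p) + p/N)
= 294 × ((1-0.8) + 0.8/13)
= 294 × (0.20 + 0.0615)
= 294 × 0.2615
= 76.89
Speedup = 294/76.89
= 3.82×


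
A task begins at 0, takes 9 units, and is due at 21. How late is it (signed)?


Completion = 0 + 9 = 9
Lateness = C - d = 9 - 21
= -12


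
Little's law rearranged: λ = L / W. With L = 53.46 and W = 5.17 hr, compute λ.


Little's law: L = λW → λ = L / W
= 53.46 / 5.17
= 10.34 per hour


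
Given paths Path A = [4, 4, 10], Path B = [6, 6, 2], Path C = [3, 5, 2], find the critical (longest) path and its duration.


Path A: 4 + 4 + 10 = 18
Path B: 6 + 6 + 2 = 14
Path C: 3 + 5 + 2 = 10
Critical path = longest = max(18, 14, 10)
= 18 (Path A)


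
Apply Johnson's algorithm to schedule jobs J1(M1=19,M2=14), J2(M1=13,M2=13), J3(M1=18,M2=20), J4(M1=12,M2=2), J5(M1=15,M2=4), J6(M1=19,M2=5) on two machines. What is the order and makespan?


Johnson's rule:
Group 1 (M1≤M2, sort by M1): ['J2', 'J3']
Group 2 (M1>M2, sort desc M2): ['J1', 'J6', 'J5', 'J4']
Sequence: J2 → J3 → J1 → J6 → J5 → J4
Makespan calculation:
  J2: M1 done=13, M2 done=26
  J3: M1 done=31, M2 done=51
  J1: M1 done=50, M2 done=65
  J6: M1 done=69, M2 done=74
  J5: M1 done=84, M2 done=88
  J4: M1 done=96, M2 done=98
= Sequence: J2 → J3 → J1 → J6 → J5 → J4, Makespan: 98


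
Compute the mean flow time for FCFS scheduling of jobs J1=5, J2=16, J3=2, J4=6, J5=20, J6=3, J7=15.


Completion times:
  J1: completes at 5
  J2: completes at 21
  J3: completes at 23
  J4: completes at 29
  J5: completes at 49
  J6: completes at 52
  J7: completes at 67
Sum = 246
Average = 246/7
= 35.14


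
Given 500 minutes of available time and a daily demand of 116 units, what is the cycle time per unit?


Cycle time = available time / demand
= 500 / 116
= 4.31 min/unit


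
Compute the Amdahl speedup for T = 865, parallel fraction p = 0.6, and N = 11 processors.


Amdahl's law: T_p = T × ((1-p) + p/N)
= 865 × ((1-0.6) + 0.6/11)
= 865 × (0.40 + 0.0545)
= 865 × 0.4545
= 393.18
Speedup = 865/393.18
= 2.20×


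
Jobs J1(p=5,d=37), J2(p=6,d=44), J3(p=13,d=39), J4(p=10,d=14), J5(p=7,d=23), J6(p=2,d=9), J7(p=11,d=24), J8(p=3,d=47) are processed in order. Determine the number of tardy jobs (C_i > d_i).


Completion vs due date:
  J1: C=5, d=37 → on time
  J2: C=11, d=44 → on time
  J3: C=24, d=39 → on time
  J4: C=34, d=14 → TARDY
  J5: C=41, d=23 → TARDY
  J6: C=43, d=9 → TARDY
  J7: C=54, d=24 → TARDY
  J8: C=57, d=47 → TARDY
Tardy jobs: J4, J5, J6, J7, J8
Count = 5


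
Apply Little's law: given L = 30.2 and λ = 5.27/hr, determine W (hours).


Little's law: L = λW → W = L / λ
= 30.2 / 5.27
= 5.73 hours


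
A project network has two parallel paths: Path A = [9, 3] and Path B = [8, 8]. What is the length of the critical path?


Path A: 9 + 3 = 12
Path B: 8 + 8 = 16
Critical path = longest = max(12, 16)
= 16 (Path B)


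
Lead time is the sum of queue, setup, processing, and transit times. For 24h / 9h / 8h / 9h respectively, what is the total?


Lead time = queue + setup + processing + transit
= 24 + 9 + 8 + 9
= 50 hours


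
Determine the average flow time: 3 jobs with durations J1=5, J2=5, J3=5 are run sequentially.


Completion times:
  J1: completes at 5
  J2: completes at 10
  J3: completes at 15
Sum = 30
Average = 30/3
= 10.00


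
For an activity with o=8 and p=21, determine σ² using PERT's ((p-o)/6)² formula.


σ² = ((p - o) / 6)² = (p - o)² / 36
= (21 - 8)² / 36
= 13² / 36
= 169 / 36
= 4.6944


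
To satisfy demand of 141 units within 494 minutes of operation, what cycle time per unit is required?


Cycle time = available time / demand
= 494 / 141
= 3.50 min/unit


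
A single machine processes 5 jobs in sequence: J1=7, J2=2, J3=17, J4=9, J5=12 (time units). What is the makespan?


Sequential makespan: sum all processing times
= 7 + 2 + 17 + 9 + 12
= 47 time units


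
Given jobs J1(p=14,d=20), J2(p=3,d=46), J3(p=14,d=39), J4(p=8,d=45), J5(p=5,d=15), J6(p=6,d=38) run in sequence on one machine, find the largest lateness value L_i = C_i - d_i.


Lateness per job (L = C - d):
  J1: C=14, d=20, L=-6
  J2: C=17, d=46, L=-29
  J3: C=31, d=39, L=-8
  J4: C=39, d=45, L=-6
  J5: C=44, d=15, L=29
  J6: C=50, d=38, L=12
Lmax = max(-6, -29, -8, -6, 29, 12)
= 29


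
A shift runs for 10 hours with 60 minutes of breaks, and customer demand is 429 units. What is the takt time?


Available = 10×60 - 60 = 540 min
Takt time = 540 / 429
= 1.26 min/unit


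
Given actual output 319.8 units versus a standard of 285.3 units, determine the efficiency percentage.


Efficiency = (actual / standard) × 100
= (319.8 / 285.3) × 100
= 112.1%


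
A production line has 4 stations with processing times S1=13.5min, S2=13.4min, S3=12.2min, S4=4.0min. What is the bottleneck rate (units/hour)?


Bottleneck = longest station time
Station times: [13.5, 13.4, 12.2, 4.0]
Max = 13.5 min
Rate = 60 / 13.5
= 4.44 units/hour (bottleneck: 13.5min)


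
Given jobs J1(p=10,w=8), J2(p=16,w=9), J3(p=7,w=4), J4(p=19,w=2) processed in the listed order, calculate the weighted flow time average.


Completion times:
  J1: C=10, w×C=8×10=80
  J2: C=26, w×C=9×26=234
  J3: C=33, w×C=4×33=132
  J4: C=52, w×C=2×52=104
Sum w×C = 550
Sum w = 23
Weighted avg = 550/23
= 23.91


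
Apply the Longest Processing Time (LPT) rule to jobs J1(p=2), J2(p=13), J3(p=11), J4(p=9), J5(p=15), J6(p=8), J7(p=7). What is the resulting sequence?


LPT: sort by longest processing time first
  J5: p=15
  J2: p=13
  J3: p=11
  J4: p=9
  J6: p=8
  J7: p=7
  J1: p=2
Order: J5 → J2 → J3 → J4 → J6 → J7 → J1


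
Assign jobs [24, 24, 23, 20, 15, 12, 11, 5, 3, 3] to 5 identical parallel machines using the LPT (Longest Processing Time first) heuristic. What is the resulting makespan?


Jobs (LPT sorted): [24, 24, 23, 20, 15, 12, 11, 5, 3, 3]
Machines: 5
  J=24 → Machine 1 (load: 0+24=24)
  J=24 → Machine 2 (load: 0+24=24)
  J=23 → Machine 3 (load: 0+23=23)
  J=20 → Machine 4 (load: 0+20=20)
  J=15 → Machine 5 (load: 0+15=15)
  J=12 → Machine 5 (load: 15+12=27)
  J=11 → Machine 4 (load: 20+11=31)
  J=5 → Machine 3 (load: 23+5=28)
  J=3 → Machine 1 (load: 24+3=27)
  J=3 → Machine 2 (load: 24+3=27)
Machine loads: [27, 27, 28, 31, 27]
Makespan = max = 31 time units


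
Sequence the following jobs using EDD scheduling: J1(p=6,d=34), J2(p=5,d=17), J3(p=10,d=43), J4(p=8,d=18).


EDD: sort by earliest due date
  J2: d=17, p=5
  J4: d=18, p=8
  J1: d=34, p=6
  J3: d=43, p=10
Order: J2 → J4 → J1 → J3


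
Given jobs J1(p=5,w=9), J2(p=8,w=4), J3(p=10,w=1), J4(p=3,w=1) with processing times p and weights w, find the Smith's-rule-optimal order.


WSPT (Smith's rule): sort by p/w ascending
  J1: p/w = 5/9 = 0.556
  J2: p/w = 8/4 = 2.000
  J4: p/w = 3/1 = 3.000
  J3: p/w = 10/1 = 10.000
Order: J1 → J2 → J4 → J3


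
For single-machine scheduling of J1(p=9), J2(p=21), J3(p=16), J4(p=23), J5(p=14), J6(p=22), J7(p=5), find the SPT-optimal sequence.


SPT: sort by shortest processing time
  J7: p=5
  J1: p=9
  J5: p=14
  J3: p=16
  J2: p=21
  J6: p=22
  J4: p=23
Order: J7 → J1 → J5 → J3 → J2 → J6 → J4


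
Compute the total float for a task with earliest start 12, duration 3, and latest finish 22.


EF = ES + duration = 12 + 3 = 15
LS = LF - duration = 22 - 3 = 19
Total Float = LF - EF = 22 - 15
(or LS - ES = 19 - 12)
= 7


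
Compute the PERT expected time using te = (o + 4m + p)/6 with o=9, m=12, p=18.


te = (o + 4m + p) / 6
= (9 + 4×12 + 18) / 6
= (9 + 48 + 18) / 6
= 75 / 6
= 12.50


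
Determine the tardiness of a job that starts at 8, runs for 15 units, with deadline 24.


Completion = start + processing = 8 + 15 = 23
Tardiness = max(0, C - d) = max(0, 23 - 24)
= max(0, -1)
= 0


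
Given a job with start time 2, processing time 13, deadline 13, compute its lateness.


Completion = 2 + 13 = 15
Lateness = C - d = 15 - 13
= 2


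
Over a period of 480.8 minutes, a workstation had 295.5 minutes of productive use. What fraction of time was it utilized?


Utilization = busy / total × 100
= 295.5 / 480.8 × 100
= 61.5%


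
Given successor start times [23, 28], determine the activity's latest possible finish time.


LF = min of all successor start times
Successors start at: [23, 28]
LF = min(23, 28)
= 23


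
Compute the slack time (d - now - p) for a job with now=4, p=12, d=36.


Slack = due - current_time - processing
= 36 - 4 - 12
= 20


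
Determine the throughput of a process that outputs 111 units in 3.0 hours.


Throughput = units / time
= 111 / 3.0
= 37.0 units/hour


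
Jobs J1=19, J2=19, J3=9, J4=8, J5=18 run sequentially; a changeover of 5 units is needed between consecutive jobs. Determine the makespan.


Makespan = Σ processing + (n-1) × setup
= (19 + 19 + 9 + 8 + 18) + (5-1)×5
= 73 + 20
= 93 time units


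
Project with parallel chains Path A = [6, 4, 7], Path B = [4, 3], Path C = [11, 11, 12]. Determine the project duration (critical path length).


Path A: 6 + 4 + 7 = 17
Path B: 4 + 3 = 7
Path C: 11 + 11 + 12 = 34
Critical path = longest = max(17, 7, 34)
= 34 (Path C)


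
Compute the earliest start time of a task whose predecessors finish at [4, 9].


ES = max of all predecessor completion times
Predecessors: [4, 9]
ES = max(4, 9)
= 9


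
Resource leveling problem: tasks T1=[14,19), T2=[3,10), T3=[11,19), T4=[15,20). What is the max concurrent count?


Check each time point for overlaps:
  t=15: 3 tasks active (T1, T3, T4)
Max concurrent = 3


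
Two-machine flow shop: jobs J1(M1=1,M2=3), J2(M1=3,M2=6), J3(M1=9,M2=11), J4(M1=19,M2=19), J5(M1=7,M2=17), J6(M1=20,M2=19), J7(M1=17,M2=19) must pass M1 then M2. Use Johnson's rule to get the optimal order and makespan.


Johnson's rule:
Group 1 (M1≤M2, sort by M1): ['J1', 'J2', 'J5', 'J3', 'J7', 'J4']
Group 2 (M1>M2, sort desc M2): ['J6']
Sequence: J1 → J2 → J5 → J3 → J7 → J4 → J6
Makespan calculation:
  J1: M1 done=1, M2 done=4
  J2: M1 done=4, M2 done=10
  J5: M1 done=11, M2 done=28
  J3: M1 done=20, M2 done=39
  J7: M1 done=37, M2 done=58
  J4: M1 done=56, M2 done=77
  J6: M1 done=76, M2 done=96
= Sequence: J1 → J2 → J5 → J3 → J7 → J4 → J6, Makespan: 96


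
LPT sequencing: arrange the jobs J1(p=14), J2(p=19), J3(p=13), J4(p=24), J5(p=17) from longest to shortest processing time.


LPT: sort by longest processing time first
  J4: p=24
  J2: p=19
  J5: p=17
  J1: p=14
  J3: p=13
Order: J4 → J2 → J5 → J1 → J3


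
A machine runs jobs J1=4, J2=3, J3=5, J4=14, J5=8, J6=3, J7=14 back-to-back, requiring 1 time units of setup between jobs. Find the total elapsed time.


Makespan = Σ processing + (n-1) × setup
= (4 + 3 + 5 + 14 + 8 + 3 + 14) + (7-1)×1
= 51 + 6
= 57 time units


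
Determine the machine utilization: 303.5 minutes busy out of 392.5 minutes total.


Utilization = busy / total × 100
= 303.5 / 392.5 × 100
= 77.3%


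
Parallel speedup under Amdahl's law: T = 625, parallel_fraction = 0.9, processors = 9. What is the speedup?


Amdahl's law: T_p = T × ((1-p) + p/N)
= 625 × ((1-0.9) + 0.9/9)
= 625 × (0.10 + 0.1000)
= 625 × 0.2000
= 125.00
Speedup = 625/125.00
= 5.00×


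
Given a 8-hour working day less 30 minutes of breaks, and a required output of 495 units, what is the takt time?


Available = 8×60 - 30 = 450 min
Takt time = 450 / 495
= 0.91 min/unit


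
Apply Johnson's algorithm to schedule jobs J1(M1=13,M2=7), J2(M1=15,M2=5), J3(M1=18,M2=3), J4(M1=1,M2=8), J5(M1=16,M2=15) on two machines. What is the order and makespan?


Johnson's rule:
Group 1 (M1≤M2, sort by M1): ['J4']
Group 2 (M1>M2, sort desc M2): ['J5', 'J1', 'J2', 'J3']
Sequence: J4 → J5 → J1 → J2 → J3
Makespan calculation:
  J4: M1 done=1, M2 done=9
  J5: M1 done=17, M2 done=32
  J1: M1 done=30, M2 done=39
  J2: M1 done=45, M2 done=50
  J3: M1 done=63, M2 done=66
= Sequence: J4 → J5 → J1 → J2 → J3, Makespan: 66


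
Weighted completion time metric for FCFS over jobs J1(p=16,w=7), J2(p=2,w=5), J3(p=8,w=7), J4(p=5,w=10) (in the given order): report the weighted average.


Completion times:
  J1: C=16, w×C=7×16=112
  J2: C=18, w×C=5×18=90
  J3: C=26, w×C=7×26=182
  J4: C=31, w×C=10×31=310
Sum w×C = 694
Sum w = 29
Weighted avg = 694/29
= 23.93


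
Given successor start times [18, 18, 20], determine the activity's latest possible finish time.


LF = min of all successor start times
Successors start at: [18, 18, 20]
LF = min(18, 18, 20)
= 18


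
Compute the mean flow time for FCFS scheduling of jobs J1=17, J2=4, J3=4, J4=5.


Completion times:
  J1: completes at 17
  J2: completes at 21
  J3: completes at 25
  J4: completes at 30
Sum = 93
Average = 93/4
= 23.25


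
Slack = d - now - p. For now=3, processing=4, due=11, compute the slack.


Slack = due - current_time - processing
= 11 - 3 - 4
= 4


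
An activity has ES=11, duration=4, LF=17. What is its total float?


EF = ES + duration = 11 + 4 = 15
LS = LF - duration = 17 - 4 = 13
Total Float = LF - EF = 17 - 15
(or LS - ES = 13 - 11)
= 2


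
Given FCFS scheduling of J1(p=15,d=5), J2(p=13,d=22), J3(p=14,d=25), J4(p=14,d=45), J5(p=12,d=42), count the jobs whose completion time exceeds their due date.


Completion vs due date:
  J1: C=15, d=5 → TARDY
  J2: C=28, d=22 → TARDY
  J3: C=42, d=25 → TARDY
  J4: C=56, d=45 → TARDY
  J5: C=68, d=42 → TARDY
Tardy jobs: J1, J2, J3, J4, J5
Count = 5


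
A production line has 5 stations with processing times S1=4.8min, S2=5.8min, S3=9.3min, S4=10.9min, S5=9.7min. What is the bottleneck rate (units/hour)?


Bottleneck = longest station time
Station times: [4.8, 5.8, 9.3, 10.9, 9.7]
Max = 10.9 min
Rate = 60 / 10.9
= 5.50 units/hour (bottleneck: 10.9min)


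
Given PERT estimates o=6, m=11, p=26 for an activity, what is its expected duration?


te = (o + 4m + p) / 6
= (6 + 4×11 + 26) / 6
= (6 + 44 + 26) / 6
= 76 / 6
= 12.67


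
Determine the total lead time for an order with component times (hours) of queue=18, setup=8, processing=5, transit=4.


Lead time = queue + setup + processing + transit
= 18 + 8 + 5 + 4
= 35 hours


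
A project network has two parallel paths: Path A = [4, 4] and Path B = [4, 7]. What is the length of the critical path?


Path A: 4 + 4 = 8
Path B: 4 + 7 = 11
Critical path = longest = max(8, 11)
= 11 (Path B)


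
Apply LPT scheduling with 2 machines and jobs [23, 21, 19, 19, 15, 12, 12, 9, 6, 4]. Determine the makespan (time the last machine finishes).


Jobs (LPT sorted): [23, 21, 19, 19, 15, 12, 12, 9, 6, 4]
Machines: 2
  J=23 → Machine 1 (load: 0+23=23)
  J=21 → Machine 2 (load: 0+21=21)
  J=19 → Machine 2 (load: 21+19=40)
  J=19 → Machine 1 (load: 23+19=42)
  J=15 → Machine 2 (load: 40+15=55)
  J=12 → Machine 1 (load: 42+12=54)
  J=12 → Machine 1 (load: 54+12=66)
  J=9 → Machine 2 (load: 55+9=64)
  J=6 → Machine 2 (load: 64+6=70)
  J=4 → Machine 1 (load: 66+4=70)
Machine loads: [70, 70]
Makespan = max = 70 time units


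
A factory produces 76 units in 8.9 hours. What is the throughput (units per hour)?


Throughput = units / time
= 76 / 8.9
= 8.5 units/hour


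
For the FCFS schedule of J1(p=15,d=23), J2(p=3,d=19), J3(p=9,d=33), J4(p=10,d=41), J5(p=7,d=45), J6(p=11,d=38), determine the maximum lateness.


Lateness per job (L = C - d):
  J1: C=15, d=23, L=-8
  J2: C=18, d=19, L=-1
  J3: C=27, d=33, L=-6
  J4: C=37, d=41, L=-4
  J5: C=44, d=45, L=-1
  J6: C=55, d=38, L=17
Lmax = max(-8, -1, -6, -4, -1, 17)
= 17


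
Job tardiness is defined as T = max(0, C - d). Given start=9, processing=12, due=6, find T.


Completion = start + processing = 9 + 12 = 21
Tardiness = max(0, C - d) = max(0, 21 - 6)
= max(0, 15)
= 15


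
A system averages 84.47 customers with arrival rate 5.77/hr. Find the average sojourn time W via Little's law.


Little's law: L = λW → W = L / λ
= 84.47 / 5.77
= 14.64 hours


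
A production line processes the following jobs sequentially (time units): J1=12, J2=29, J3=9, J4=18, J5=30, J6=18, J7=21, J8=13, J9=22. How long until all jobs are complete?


Sequential makespan: sum all processing times
= 12 + 29 + 9 + 18 + 30 + 18 + 21 + 13 + 22
= 172 time units


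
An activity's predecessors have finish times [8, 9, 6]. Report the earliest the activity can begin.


ES = max of all predecessor completion times
Predecessors: [8, 9, 6]
ES = max(8, 9, 6)
= 9
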